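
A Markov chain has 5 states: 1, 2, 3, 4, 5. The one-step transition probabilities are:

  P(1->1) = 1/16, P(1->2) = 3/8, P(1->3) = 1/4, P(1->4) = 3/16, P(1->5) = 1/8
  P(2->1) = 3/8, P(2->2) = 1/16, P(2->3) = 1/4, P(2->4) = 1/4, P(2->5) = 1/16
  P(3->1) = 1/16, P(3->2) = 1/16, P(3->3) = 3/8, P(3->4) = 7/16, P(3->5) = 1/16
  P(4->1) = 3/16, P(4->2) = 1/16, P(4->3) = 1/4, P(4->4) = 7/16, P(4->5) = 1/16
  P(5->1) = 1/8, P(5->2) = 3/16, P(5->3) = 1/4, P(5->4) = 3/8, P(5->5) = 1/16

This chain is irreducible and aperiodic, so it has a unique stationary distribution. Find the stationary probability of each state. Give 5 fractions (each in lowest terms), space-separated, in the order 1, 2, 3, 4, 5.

The stationary distribution satisfies pi = pi * P, i.e.:
  pi_1 = 1/16*pi_1 + 3/8*pi_2 + 1/16*pi_3 + 3/16*pi_4 + 1/8*pi_5
  pi_2 = 3/8*pi_1 + 1/16*pi_2 + 1/16*pi_3 + 1/16*pi_4 + 3/16*pi_5
  pi_3 = 1/4*pi_1 + 1/4*pi_2 + 3/8*pi_3 + 1/4*pi_4 + 1/4*pi_5
  pi_4 = 3/16*pi_1 + 1/4*pi_2 + 7/16*pi_3 + 7/16*pi_4 + 3/8*pi_5
  pi_5 = 1/8*pi_1 + 1/16*pi_2 + 1/16*pi_3 + 1/16*pi_4 + 1/16*pi_5
with normalization: pi_1 + pi_2 + pi_3 + pi_4 + pi_5 = 1.

Using the first 4 balance equations plus normalization, the linear system A*pi = b is:
  [-15/16, 3/8, 1/16, 3/16, 1/8] . pi = 0
  [3/8, -15/16, 1/16, 1/16, 3/16] . pi = 0
  [1/4, 1/4, -5/8, 1/4, 1/4] . pi = 0
  [3/16, 1/4, 7/16, -9/16, 3/8] . pi = 0
  [1, 1, 1, 1, 1] . pi = 1

Solving yields:
  pi_1 = 2309/15323
  pi_2 = 1817/15323
  pi_3 = 2/7
  pi_4 = 5717/15323
  pi_5 = 1102/15323

Verification (pi * P):
  2309/15323*1/16 + 1817/15323*3/8 + 2/7*1/16 + 5717/15323*3/16 + 1102/15323*1/8 = 2309/15323 = pi_1  (ok)
  2309/15323*3/8 + 1817/15323*1/16 + 2/7*1/16 + 5717/15323*1/16 + 1102/15323*3/16 = 1817/15323 = pi_2  (ok)
  2309/15323*1/4 + 1817/15323*1/4 + 2/7*3/8 + 5717/15323*1/4 + 1102/15323*1/4 = 2/7 = pi_3  (ok)
  2309/15323*3/16 + 1817/15323*1/4 + 2/7*7/16 + 5717/15323*7/16 + 1102/15323*3/8 = 5717/15323 = pi_4  (ok)
  2309/15323*1/8 + 1817/15323*1/16 + 2/7*1/16 + 5717/15323*1/16 + 1102/15323*1/16 = 1102/15323 = pi_5  (ok)

Answer: 2309/15323 1817/15323 2/7 5717/15323 1102/15323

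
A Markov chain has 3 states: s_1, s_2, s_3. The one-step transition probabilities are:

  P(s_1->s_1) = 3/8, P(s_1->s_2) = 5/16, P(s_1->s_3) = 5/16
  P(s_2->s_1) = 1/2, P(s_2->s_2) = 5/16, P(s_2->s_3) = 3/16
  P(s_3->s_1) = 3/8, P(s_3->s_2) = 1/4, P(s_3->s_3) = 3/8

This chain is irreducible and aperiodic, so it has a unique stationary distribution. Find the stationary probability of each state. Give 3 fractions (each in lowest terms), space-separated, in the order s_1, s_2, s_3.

Answer: 7/17 5/17 5/17

Derivation:
The stationary distribution satisfies pi = pi * P, i.e.:
  pi_s_1 = 3/8*pi_s_1 + 1/2*pi_s_2 + 3/8*pi_s_3
  pi_s_2 = 5/16*pi_s_1 + 5/16*pi_s_2 + 1/4*pi_s_3
  pi_s_3 = 5/16*pi_s_1 + 3/16*pi_s_2 + 3/8*pi_s_3
with normalization: pi_s_1 + pi_s_2 + pi_s_3 = 1.

Using the first 2 balance equations plus normalization, the linear system A*pi = b is:
  [-5/8, 1/2, 3/8] . pi = 0
  [5/16, -11/16, 1/4] . pi = 0
  [1, 1, 1] . pi = 1

Solving yields:
  pi_s_1 = 7/17
  pi_s_2 = 5/17
  pi_s_3 = 5/17

Verification (pi * P):
  7/17*3/8 + 5/17*1/2 + 5/17*3/8 = 7/17 = pi_s_1  (ok)
  7/17*5/16 + 5/17*5/16 + 5/17*1/4 = 5/17 = pi_s_2  (ok)
  7/17*5/16 + 5/17*3/16 + 5/17*3/8 = 5/17 = pi_s_3  (ok)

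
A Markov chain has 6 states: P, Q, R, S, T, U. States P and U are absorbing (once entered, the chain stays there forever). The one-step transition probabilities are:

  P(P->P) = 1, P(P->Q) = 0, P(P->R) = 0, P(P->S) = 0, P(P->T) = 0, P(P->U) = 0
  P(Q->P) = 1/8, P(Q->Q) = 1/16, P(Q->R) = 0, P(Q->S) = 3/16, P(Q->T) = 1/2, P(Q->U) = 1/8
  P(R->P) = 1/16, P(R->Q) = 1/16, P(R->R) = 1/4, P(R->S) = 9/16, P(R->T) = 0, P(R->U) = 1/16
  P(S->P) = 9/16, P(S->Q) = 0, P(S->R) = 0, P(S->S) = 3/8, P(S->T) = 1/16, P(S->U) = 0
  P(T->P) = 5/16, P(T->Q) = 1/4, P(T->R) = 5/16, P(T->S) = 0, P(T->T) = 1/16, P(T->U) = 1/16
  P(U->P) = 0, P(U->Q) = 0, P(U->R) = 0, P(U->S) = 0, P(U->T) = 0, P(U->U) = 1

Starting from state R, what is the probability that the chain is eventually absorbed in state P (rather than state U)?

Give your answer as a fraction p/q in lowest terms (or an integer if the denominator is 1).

Let a_i = P(absorbed in P | start in state i).
Boundary conditions: a_P = 1, a_U = 0.
For each transient state i, a_i = sum_j P(i->j) * a_j:
  a_Q = 1/8*a_P + 1/16*a_Q + 0*a_R + 3/16*a_S + 1/2*a_T + 1/8*a_U
  a_R = 1/16*a_P + 1/16*a_Q + 1/4*a_R + 9/16*a_S + 0*a_T + 1/16*a_U
  a_S = 9/16*a_P + 0*a_Q + 0*a_R + 3/8*a_S + 1/16*a_T + 0*a_U
  a_T = 5/16*a_P + 1/4*a_Q + 5/16*a_R + 0*a_S + 1/16*a_T + 1/16*a_U

Substituting a_P = 1 and a_U = 0, rearrange to (I - Q) a = r where r[i] = P(i -> P):
  [15/16, 0, -3/16, -1/2] . (a_Q, a_R, a_S, a_T) = 1/8
  [-1/16, 3/4, -9/16, 0] . (a_Q, a_R, a_S, a_T) = 1/16
  [0, 0, 5/8, -1/16] . (a_Q, a_R, a_S, a_T) = 9/16
  [-1/4, -5/16, 0, 15/16] . (a_Q, a_R, a_S, a_T) = 5/16

Solving yields:
  a_Q = 895/1154
  a_R = 511/577
  a_S = 1135/1154
  a_T = 482/577

Starting state is R, so the absorption probability is a_R = 511/577.

Answer: 511/577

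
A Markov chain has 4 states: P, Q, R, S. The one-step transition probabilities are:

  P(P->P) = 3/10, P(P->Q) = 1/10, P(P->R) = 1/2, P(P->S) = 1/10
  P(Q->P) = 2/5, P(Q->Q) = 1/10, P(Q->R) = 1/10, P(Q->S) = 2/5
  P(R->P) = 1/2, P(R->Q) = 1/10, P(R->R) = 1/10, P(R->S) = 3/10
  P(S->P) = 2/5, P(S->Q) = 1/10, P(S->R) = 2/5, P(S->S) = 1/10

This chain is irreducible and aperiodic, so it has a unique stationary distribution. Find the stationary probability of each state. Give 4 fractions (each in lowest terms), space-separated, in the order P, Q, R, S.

The stationary distribution satisfies pi = pi * P, i.e.:
  pi_P = 3/10*pi_P + 2/5*pi_Q + 1/2*pi_R + 2/5*pi_S
  pi_Q = 1/10*pi_P + 1/10*pi_Q + 1/10*pi_R + 1/10*pi_S
  pi_R = 1/2*pi_P + 1/10*pi_Q + 1/10*pi_R + 2/5*pi_S
  pi_S = 1/10*pi_P + 2/5*pi_Q + 3/10*pi_R + 1/10*pi_S
with normalization: pi_P + pi_Q + pi_R + pi_S = 1.

Using the first 3 balance equations plus normalization, the linear system A*pi = b is:
  [-7/10, 2/5, 1/2, 2/5] . pi = 0
  [1/10, -9/10, 1/10, 1/10] . pi = 0
  [1/2, 1/10, -9/10, 2/5] . pi = 0
  [1, 1, 1, 1] . pi = 1

Solving yields:
  pi_P = 557/1420
  pi_Q = 1/10
  pi_R = 447/1420
  pi_S = 137/710

Verification (pi * P):
  557/1420*3/10 + 1/10*2/5 + 447/1420*1/2 + 137/710*2/5 = 557/1420 = pi_P  (ok)
  557/1420*1/10 + 1/10*1/10 + 447/1420*1/10 + 137/710*1/10 = 1/10 = pi_Q  (ok)
  557/1420*1/2 + 1/10*1/10 + 447/1420*1/10 + 137/710*2/5 = 447/1420 = pi_R  (ok)
  557/1420*1/10 + 1/10*2/5 + 447/1420*3/10 + 137/710*1/10 = 137/710 = pi_S  (ok)

Answer: 557/1420 1/10 447/1420 137/710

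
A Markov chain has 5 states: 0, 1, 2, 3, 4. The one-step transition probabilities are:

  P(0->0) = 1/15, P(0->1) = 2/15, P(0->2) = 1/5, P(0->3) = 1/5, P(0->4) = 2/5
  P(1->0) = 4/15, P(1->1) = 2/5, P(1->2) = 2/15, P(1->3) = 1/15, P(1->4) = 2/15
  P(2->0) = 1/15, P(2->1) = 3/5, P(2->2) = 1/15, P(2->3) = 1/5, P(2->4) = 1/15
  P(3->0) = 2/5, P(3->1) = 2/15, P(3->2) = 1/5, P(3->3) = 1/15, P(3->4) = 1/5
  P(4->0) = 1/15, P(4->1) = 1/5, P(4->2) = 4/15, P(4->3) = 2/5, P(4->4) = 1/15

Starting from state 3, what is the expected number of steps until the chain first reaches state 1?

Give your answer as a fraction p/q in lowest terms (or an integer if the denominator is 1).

Let h_i = expected steps to first reach 1 from state i.
Boundary: h_1 = 0.
First-step equations for the other states:
  h_0 = 1 + 1/15*h_0 + 2/15*h_1 + 1/5*h_2 + 1/5*h_3 + 2/5*h_4
  h_2 = 1 + 1/15*h_0 + 3/5*h_1 + 1/15*h_2 + 1/5*h_3 + 1/15*h_4
  h_3 = 1 + 2/5*h_0 + 2/15*h_1 + 1/5*h_2 + 1/15*h_3 + 1/5*h_4
  h_4 = 1 + 1/15*h_0 + 1/5*h_1 + 4/15*h_2 + 2/5*h_3 + 1/15*h_4

Substituting h_1 = 0 and rearranging gives the linear system (I - Q) h = 1:
  [14/15, -1/5, -1/5, -2/5] . (h_0, h_2, h_3, h_4) = 1
  [-1/15, 14/15, -1/5, -1/15] . (h_0, h_2, h_3, h_4) = 1
  [-2/5, -1/5, 14/15, -1/5] . (h_0, h_2, h_3, h_4) = 1
  [-1/15, -4/15, -2/5, 14/15] . (h_0, h_2, h_3, h_4) = 1

Solving yields:
  h_0 = 15045/3557
  h_2 = 9150/3557
  h_3 = 15225/3557
  h_4 = 14025/3557

Starting state is 3, so the expected hitting time is h_3 = 15225/3557.

Answer: 15225/3557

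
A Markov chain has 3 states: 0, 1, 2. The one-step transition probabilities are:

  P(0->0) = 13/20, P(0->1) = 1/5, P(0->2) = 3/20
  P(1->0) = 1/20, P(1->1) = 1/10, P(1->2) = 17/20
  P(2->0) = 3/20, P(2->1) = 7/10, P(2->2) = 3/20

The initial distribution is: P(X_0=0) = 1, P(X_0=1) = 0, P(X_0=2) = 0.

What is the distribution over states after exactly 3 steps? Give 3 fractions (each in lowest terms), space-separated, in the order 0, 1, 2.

Answer: 44/125 639/2000 657/2000

Derivation:
Propagating the distribution step by step (d_{t+1} = d_t * P):
d_0 = (0=1, 1=0, 2=0)
  d_1[0] = 1*13/20 + 0*1/20 + 0*3/20 = 13/20
  d_1[1] = 1*1/5 + 0*1/10 + 0*7/10 = 1/5
  d_1[2] = 1*3/20 + 0*17/20 + 0*3/20 = 3/20
d_1 = (0=13/20, 1=1/5, 2=3/20)
  d_2[0] = 13/20*13/20 + 1/5*1/20 + 3/20*3/20 = 91/200
  d_2[1] = 13/20*1/5 + 1/5*1/10 + 3/20*7/10 = 51/200
  d_2[2] = 13/20*3/20 + 1/5*17/20 + 3/20*3/20 = 29/100
d_2 = (0=91/200, 1=51/200, 2=29/100)
  d_3[0] = 91/200*13/20 + 51/200*1/20 + 29/100*3/20 = 44/125
  d_3[1] = 91/200*1/5 + 51/200*1/10 + 29/100*7/10 = 639/2000
  d_3[2] = 91/200*3/20 + 51/200*17/20 + 29/100*3/20 = 657/2000
d_3 = (0=44/125, 1=639/2000, 2=657/2000)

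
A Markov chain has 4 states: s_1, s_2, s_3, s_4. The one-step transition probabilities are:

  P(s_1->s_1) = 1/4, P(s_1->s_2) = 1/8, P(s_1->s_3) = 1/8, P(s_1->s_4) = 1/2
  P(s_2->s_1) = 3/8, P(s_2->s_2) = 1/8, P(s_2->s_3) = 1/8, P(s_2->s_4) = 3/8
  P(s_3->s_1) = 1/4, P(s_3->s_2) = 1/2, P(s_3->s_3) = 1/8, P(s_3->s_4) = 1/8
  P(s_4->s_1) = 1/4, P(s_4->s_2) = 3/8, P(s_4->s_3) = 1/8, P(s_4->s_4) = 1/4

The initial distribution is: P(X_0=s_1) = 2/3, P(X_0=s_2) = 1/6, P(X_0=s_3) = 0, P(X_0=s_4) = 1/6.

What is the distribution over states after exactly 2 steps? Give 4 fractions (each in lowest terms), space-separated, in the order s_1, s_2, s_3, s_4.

Propagating the distribution step by step (d_{t+1} = d_t * P):
d_0 = (s_1=2/3, s_2=1/6, s_3=0, s_4=1/6)
  d_1[s_1] = 2/3*1/4 + 1/6*3/8 + 0*1/4 + 1/6*1/4 = 13/48
  d_1[s_2] = 2/3*1/8 + 1/6*1/8 + 0*1/2 + 1/6*3/8 = 1/6
  d_1[s_3] = 2/3*1/8 + 1/6*1/8 + 0*1/8 + 1/6*1/8 = 1/8
  d_1[s_4] = 2/3*1/2 + 1/6*3/8 + 0*1/8 + 1/6*1/4 = 7/16
d_1 = (s_1=13/48, s_2=1/6, s_3=1/8, s_4=7/16)
  d_2[s_1] = 13/48*1/4 + 1/6*3/8 + 1/8*1/4 + 7/16*1/4 = 13/48
  d_2[s_2] = 13/48*1/8 + 1/6*1/8 + 1/8*1/2 + 7/16*3/8 = 9/32
  d_2[s_3] = 13/48*1/8 + 1/6*1/8 + 1/8*1/8 + 7/16*1/8 = 1/8
  d_2[s_4] = 13/48*1/2 + 1/6*3/8 + 1/8*1/8 + 7/16*1/4 = 31/96
d_2 = (s_1=13/48, s_2=9/32, s_3=1/8, s_4=31/96)

Answer: 13/48 9/32 1/8 31/96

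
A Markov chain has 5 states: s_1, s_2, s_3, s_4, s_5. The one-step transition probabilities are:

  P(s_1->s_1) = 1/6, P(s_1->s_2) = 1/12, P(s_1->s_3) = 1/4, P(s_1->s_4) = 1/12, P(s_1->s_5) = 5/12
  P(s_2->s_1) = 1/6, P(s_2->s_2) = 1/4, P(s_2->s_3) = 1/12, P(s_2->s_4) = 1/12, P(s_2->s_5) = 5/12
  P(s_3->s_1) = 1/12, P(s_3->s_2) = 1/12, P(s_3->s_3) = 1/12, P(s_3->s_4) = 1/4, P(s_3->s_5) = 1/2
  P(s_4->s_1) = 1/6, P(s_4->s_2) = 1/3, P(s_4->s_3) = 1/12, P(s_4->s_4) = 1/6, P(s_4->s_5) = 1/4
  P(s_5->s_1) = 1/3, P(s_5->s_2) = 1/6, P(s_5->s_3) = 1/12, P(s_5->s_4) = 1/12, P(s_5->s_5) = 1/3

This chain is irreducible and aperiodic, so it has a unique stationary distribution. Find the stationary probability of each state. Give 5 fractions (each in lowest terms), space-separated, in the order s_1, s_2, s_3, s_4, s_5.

Answer: 61/278 143/834 50/417 47/417 157/417

Derivation:
The stationary distribution satisfies pi = pi * P, i.e.:
  pi_s_1 = 1/6*pi_s_1 + 1/6*pi_s_2 + 1/12*pi_s_3 + 1/6*pi_s_4 + 1/3*pi_s_5
  pi_s_2 = 1/12*pi_s_1 + 1/4*pi_s_2 + 1/12*pi_s_3 + 1/3*pi_s_4 + 1/6*pi_s_5
  pi_s_3 = 1/4*pi_s_1 + 1/12*pi_s_2 + 1/12*pi_s_3 + 1/12*pi_s_4 + 1/12*pi_s_5
  pi_s_4 = 1/12*pi_s_1 + 1/12*pi_s_2 + 1/4*pi_s_3 + 1/6*pi_s_4 + 1/12*pi_s_5
  pi_s_5 = 5/12*pi_s_1 + 5/12*pi_s_2 + 1/2*pi_s_3 + 1/4*pi_s_4 + 1/3*pi_s_5
with normalization: pi_s_1 + pi_s_2 + pi_s_3 + pi_s_4 + pi_s_5 = 1.

Using the first 4 balance equations plus normalization, the linear system A*pi = b is:
  [-5/6, 1/6, 1/12, 1/6, 1/3] . pi = 0
  [1/12, -3/4, 1/12, 1/3, 1/6] . pi = 0
  [1/4, 1/12, -11/12, 1/12, 1/12] . pi = 0
  [1/12, 1/12, 1/4, -5/6, 1/12] . pi = 0
  [1, 1, 1, 1, 1] . pi = 1

Solving yields:
  pi_s_1 = 61/278
  pi_s_2 = 143/834
  pi_s_3 = 50/417
  pi_s_4 = 47/417
  pi_s_5 = 157/417

Verification (pi * P):
  61/278*1/6 + 143/834*1/6 + 50/417*1/12 + 47/417*1/6 + 157/417*1/3 = 61/278 = pi_s_1  (ok)
  61/278*1/12 + 143/834*1/4 + 50/417*1/12 + 47/417*1/3 + 157/417*1/6 = 143/834 = pi_s_2  (ok)
  61/278*1/4 + 143/834*1/12 + 50/417*1/12 + 47/417*1/12 + 157/417*1/12 = 50/417 = pi_s_3  (ok)
  61/278*1/12 + 143/834*1/12 + 50/417*1/4 + 47/417*1/6 + 157/417*1/12 = 47/417 = pi_s_4  (ok)
  61/278*5/12 + 143/834*5/12 + 50/417*1/2 + 47/417*1/4 + 157/417*1/3 = 157/417 = pi_s_5  (ok)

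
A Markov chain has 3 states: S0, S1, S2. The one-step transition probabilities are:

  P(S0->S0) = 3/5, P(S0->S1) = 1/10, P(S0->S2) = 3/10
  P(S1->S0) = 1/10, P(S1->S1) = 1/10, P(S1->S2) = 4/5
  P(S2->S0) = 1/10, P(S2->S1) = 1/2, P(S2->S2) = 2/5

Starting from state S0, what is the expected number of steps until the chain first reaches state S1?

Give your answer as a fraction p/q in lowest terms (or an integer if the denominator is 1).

Answer: 30/7

Derivation:
Let h_i = expected steps to first reach S1 from state i.
Boundary: h_S1 = 0.
First-step equations for the other states:
  h_S0 = 1 + 3/5*h_S0 + 1/10*h_S1 + 3/10*h_S2
  h_S2 = 1 + 1/10*h_S0 + 1/2*h_S1 + 2/5*h_S2

Substituting h_S1 = 0 and rearranging gives the linear system (I - Q) h = 1:
  [2/5, -3/10] . (h_S0, h_S2) = 1
  [-1/10, 3/5] . (h_S0, h_S2) = 1

Solving yields:
  h_S0 = 30/7
  h_S2 = 50/21

Starting state is S0, so the expected hitting time is h_S0 = 30/7.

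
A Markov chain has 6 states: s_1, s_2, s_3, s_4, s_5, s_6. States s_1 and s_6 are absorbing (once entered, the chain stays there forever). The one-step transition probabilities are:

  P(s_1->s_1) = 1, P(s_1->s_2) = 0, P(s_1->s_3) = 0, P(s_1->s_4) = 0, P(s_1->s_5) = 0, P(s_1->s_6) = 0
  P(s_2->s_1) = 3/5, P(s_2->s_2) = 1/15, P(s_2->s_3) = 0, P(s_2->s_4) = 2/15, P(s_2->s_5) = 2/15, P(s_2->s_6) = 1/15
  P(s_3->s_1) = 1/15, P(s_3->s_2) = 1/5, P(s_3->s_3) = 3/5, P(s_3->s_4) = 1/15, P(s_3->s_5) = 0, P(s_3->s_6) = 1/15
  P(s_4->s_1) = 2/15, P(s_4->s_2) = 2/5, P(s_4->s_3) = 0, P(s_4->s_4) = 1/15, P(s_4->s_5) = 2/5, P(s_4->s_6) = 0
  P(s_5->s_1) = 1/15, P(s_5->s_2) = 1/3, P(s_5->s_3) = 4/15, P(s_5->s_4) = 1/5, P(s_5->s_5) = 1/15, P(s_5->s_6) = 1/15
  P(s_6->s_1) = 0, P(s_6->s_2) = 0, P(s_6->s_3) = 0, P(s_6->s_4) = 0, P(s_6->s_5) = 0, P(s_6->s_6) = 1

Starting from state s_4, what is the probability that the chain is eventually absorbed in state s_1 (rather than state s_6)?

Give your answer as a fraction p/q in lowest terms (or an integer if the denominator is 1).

Let a_i = P(absorbed in s_1 | start in state i).
Boundary conditions: a_s_1 = 1, a_s_6 = 0.
For each transient state i, a_i = sum_j P(i->j) * a_j:
  a_s_2 = 3/5*a_s_1 + 1/15*a_s_2 + 0*a_s_3 + 2/15*a_s_4 + 2/15*a_s_5 + 1/15*a_s_6
  a_s_3 = 1/15*a_s_1 + 1/5*a_s_2 + 3/5*a_s_3 + 1/15*a_s_4 + 0*a_s_5 + 1/15*a_s_6
  a_s_4 = 2/15*a_s_1 + 2/5*a_s_2 + 0*a_s_3 + 1/15*a_s_4 + 2/5*a_s_5 + 0*a_s_6
  a_s_5 = 1/15*a_s_1 + 1/3*a_s_2 + 4/15*a_s_3 + 1/5*a_s_4 + 1/15*a_s_5 + 1/15*a_s_6

Substituting a_s_1 = 1 and a_s_6 = 0, rearrange to (I - Q) a = r where r[i] = P(i -> s_1):
  [14/15, 0, -2/15, -2/15] . (a_s_2, a_s_3, a_s_4, a_s_5) = 3/5
  [-1/5, 2/5, -1/15, 0] . (a_s_2, a_s_3, a_s_4, a_s_5) = 1/15
  [-2/5, 0, 14/15, -2/5] . (a_s_2, a_s_3, a_s_4, a_s_5) = 2/15
  [-1/3, -4/15, -1/5, 14/15] . (a_s_2, a_s_3, a_s_4, a_s_5) = 1/15

Solving yields:
  a_s_2 = 2555/2916
  a_s_3 = 121/162
  a_s_4 = 829/972
  a_s_5 = 569/729

Starting state is s_4, so the absorption probability is a_s_4 = 829/972.

Answer: 829/972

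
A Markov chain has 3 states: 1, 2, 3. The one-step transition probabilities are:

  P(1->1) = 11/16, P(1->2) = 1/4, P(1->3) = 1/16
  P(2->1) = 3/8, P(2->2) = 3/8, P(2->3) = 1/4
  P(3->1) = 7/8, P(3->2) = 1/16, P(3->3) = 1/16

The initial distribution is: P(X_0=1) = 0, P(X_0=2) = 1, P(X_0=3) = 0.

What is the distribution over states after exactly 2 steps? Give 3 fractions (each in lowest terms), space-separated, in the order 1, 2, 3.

Propagating the distribution step by step (d_{t+1} = d_t * P):
d_0 = (1=0, 2=1, 3=0)
  d_1[1] = 0*11/16 + 1*3/8 + 0*7/8 = 3/8
  d_1[2] = 0*1/4 + 1*3/8 + 0*1/16 = 3/8
  d_1[3] = 0*1/16 + 1*1/4 + 0*1/16 = 1/4
d_1 = (1=3/8, 2=3/8, 3=1/4)
  d_2[1] = 3/8*11/16 + 3/8*3/8 + 1/4*7/8 = 79/128
  d_2[2] = 3/8*1/4 + 3/8*3/8 + 1/4*1/16 = 1/4
  d_2[3] = 3/8*1/16 + 3/8*1/4 + 1/4*1/16 = 17/128
d_2 = (1=79/128, 2=1/4, 3=17/128)

Answer: 79/128 1/4 17/128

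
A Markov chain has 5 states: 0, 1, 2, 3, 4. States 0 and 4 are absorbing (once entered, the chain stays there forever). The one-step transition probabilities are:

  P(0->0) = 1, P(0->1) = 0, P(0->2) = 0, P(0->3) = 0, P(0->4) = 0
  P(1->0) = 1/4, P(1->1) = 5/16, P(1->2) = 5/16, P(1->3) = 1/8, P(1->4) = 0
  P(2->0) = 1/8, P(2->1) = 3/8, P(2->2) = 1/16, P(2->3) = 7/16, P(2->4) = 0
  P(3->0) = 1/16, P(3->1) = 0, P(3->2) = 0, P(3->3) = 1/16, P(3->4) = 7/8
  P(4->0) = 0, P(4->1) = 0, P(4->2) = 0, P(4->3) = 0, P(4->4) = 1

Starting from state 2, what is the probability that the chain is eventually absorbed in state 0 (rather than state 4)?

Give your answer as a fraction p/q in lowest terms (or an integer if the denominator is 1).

Let a_i = P(absorbed in 0 | start in state i).
Boundary conditions: a_0 = 1, a_4 = 0.
For each transient state i, a_i = sum_j P(i->j) * a_j:
  a_1 = 1/4*a_0 + 5/16*a_1 + 5/16*a_2 + 1/8*a_3 + 0*a_4
  a_2 = 1/8*a_0 + 3/8*a_1 + 1/16*a_2 + 7/16*a_3 + 0*a_4
  a_3 = 1/16*a_0 + 0*a_1 + 0*a_2 + 1/16*a_3 + 7/8*a_4

Substituting a_0 = 1 and a_4 = 0, rearrange to (I - Q) a = r where r[i] = P(i -> 0):
  [11/16, -5/16, -1/8] . (a_1, a_2, a_3) = 1/4
  [-3/8, 15/16, -7/16] . (a_1, a_2, a_3) = 1/8
  [0, 0, 15/16] . (a_1, a_2, a_3) = 1/16

Solving yields:
  a_1 = 223/405
  a_2 = 779/2025
  a_3 = 1/15

Starting state is 2, so the absorption probability is a_2 = 779/2025.

Answer: 779/2025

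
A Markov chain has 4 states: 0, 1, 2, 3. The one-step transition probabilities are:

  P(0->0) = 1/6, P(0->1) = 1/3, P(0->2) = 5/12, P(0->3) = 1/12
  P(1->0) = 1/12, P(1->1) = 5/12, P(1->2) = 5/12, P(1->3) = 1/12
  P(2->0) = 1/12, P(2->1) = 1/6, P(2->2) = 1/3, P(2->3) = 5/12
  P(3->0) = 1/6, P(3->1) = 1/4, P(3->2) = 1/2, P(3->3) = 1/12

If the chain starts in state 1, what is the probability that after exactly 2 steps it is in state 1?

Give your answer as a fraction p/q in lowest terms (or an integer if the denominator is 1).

Computing P^2 by repeated multiplication:
P^1 =
  0: [1/6, 1/3, 5/12, 1/12]
  1: [1/12, 5/12, 5/12, 1/12]
  2: [1/12, 1/6, 1/3, 5/12]
  3: [1/6, 1/4, 1/2, 1/12]
P^2 =
  0: [5/48, 41/144, 7/18, 2/9]
  1: [7/72, 7/24, 7/18, 2/9]
  2: [1/8, 37/144, 61/144, 7/36]
  3: [5/48, 19/72, 55/144, 1/4]

(P^2)[1 -> 1] = 7/24

Answer: 7/24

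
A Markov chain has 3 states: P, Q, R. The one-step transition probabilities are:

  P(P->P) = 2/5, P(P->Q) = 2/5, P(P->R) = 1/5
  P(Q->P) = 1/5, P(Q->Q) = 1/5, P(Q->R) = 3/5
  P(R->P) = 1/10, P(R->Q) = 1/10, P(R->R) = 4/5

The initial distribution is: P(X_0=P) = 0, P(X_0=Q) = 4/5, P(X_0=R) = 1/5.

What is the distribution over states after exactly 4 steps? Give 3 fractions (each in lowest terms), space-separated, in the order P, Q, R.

Propagating the distribution step by step (d_{t+1} = d_t * P):
d_0 = (P=0, Q=4/5, R=1/5)
  d_1[P] = 0*2/5 + 4/5*1/5 + 1/5*1/10 = 9/50
  d_1[Q] = 0*2/5 + 4/5*1/5 + 1/5*1/10 = 9/50
  d_1[R] = 0*1/5 + 4/5*3/5 + 1/5*4/5 = 16/25
d_1 = (P=9/50, Q=9/50, R=16/25)
  d_2[P] = 9/50*2/5 + 9/50*1/5 + 16/25*1/10 = 43/250
  d_2[Q] = 9/50*2/5 + 9/50*1/5 + 16/25*1/10 = 43/250
  d_2[R] = 9/50*1/5 + 9/50*3/5 + 16/25*4/5 = 82/125
d_2 = (P=43/250, Q=43/250, R=82/125)
  d_3[P] = 43/250*2/5 + 43/250*1/5 + 82/125*1/10 = 211/1250
  d_3[Q] = 43/250*2/5 + 43/250*1/5 + 82/125*1/10 = 211/1250
  d_3[R] = 43/250*1/5 + 43/250*3/5 + 82/125*4/5 = 414/625
d_3 = (P=211/1250, Q=211/1250, R=414/625)
  d_4[P] = 211/1250*2/5 + 211/1250*1/5 + 414/625*1/10 = 1047/6250
  d_4[Q] = 211/1250*2/5 + 211/1250*1/5 + 414/625*1/10 = 1047/6250
  d_4[R] = 211/1250*1/5 + 211/1250*3/5 + 414/625*4/5 = 2078/3125
d_4 = (P=1047/6250, Q=1047/6250, R=2078/3125)

Answer: 1047/6250 1047/6250 2078/3125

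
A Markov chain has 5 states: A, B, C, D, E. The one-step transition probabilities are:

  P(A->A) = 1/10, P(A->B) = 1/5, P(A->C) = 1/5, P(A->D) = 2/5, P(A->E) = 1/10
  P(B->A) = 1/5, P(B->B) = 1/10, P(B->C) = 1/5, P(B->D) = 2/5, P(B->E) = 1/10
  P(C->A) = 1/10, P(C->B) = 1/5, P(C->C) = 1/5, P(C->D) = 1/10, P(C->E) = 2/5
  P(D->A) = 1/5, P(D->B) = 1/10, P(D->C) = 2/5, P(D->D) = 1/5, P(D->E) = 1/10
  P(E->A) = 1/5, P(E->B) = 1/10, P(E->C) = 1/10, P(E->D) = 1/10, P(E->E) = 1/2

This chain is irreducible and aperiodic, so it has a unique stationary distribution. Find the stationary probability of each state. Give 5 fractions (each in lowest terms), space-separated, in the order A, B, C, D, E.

The stationary distribution satisfies pi = pi * P, i.e.:
  pi_A = 1/10*pi_A + 1/5*pi_B + 1/10*pi_C + 1/5*pi_D + 1/5*pi_E
  pi_B = 1/5*pi_A + 1/10*pi_B + 1/5*pi_C + 1/10*pi_D + 1/10*pi_E
  pi_C = 1/5*pi_A + 1/5*pi_B + 1/5*pi_C + 2/5*pi_D + 1/10*pi_E
  pi_D = 2/5*pi_A + 2/5*pi_B + 1/10*pi_C + 1/5*pi_D + 1/10*pi_E
  pi_E = 1/10*pi_A + 1/10*pi_B + 2/5*pi_C + 1/10*pi_D + 1/2*pi_E
with normalization: pi_A + pi_B + pi_C + pi_D + pi_E = 1.

Using the first 4 balance equations plus normalization, the linear system A*pi = b is:
  [-9/10, 1/5, 1/10, 1/5, 1/5] . pi = 0
  [1/5, -9/10, 1/5, 1/10, 1/10] . pi = 0
  [1/5, 1/5, -4/5, 2/5, 1/10] . pi = 0
  [2/5, 2/5, 1/10, -4/5, 1/10] . pi = 0
  [1, 1, 1, 1, 1] . pi = 1

Solving yields:
  pi_A = 241/1485
  pi_B = 409/2970
  pi_C = 29/135
  pi_D = 19/90
  pi_E = 37/135

Verification (pi * P):
  241/1485*1/10 + 409/2970*1/5 + 29/135*1/10 + 19/90*1/5 + 37/135*1/5 = 241/1485 = pi_A  (ok)
  241/1485*1/5 + 409/2970*1/10 + 29/135*1/5 + 19/90*1/10 + 37/135*1/10 = 409/2970 = pi_B  (ok)
  241/1485*1/5 + 409/2970*1/5 + 29/135*1/5 + 19/90*2/5 + 37/135*1/10 = 29/135 = pi_C  (ok)
  241/1485*2/5 + 409/2970*2/5 + 29/135*1/10 + 19/90*1/5 + 37/135*1/10 = 19/90 = pi_D  (ok)
  241/1485*1/10 + 409/2970*1/10 + 29/135*2/5 + 19/90*1/10 + 37/135*1/2 = 37/135 = pi_E  (ok)

Answer: 241/1485 409/2970 29/135 19/90 37/135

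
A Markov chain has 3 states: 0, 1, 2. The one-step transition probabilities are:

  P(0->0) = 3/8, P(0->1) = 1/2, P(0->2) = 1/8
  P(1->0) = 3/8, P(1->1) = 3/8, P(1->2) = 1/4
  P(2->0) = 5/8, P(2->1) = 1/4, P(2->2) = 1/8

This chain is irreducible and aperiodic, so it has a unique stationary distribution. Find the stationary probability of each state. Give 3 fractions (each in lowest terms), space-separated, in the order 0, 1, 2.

Answer: 31/74 15/37 13/74

Derivation:
The stationary distribution satisfies pi = pi * P, i.e.:
  pi_0 = 3/8*pi_0 + 3/8*pi_1 + 5/8*pi_2
  pi_1 = 1/2*pi_0 + 3/8*pi_1 + 1/4*pi_2
  pi_2 = 1/8*pi_0 + 1/4*pi_1 + 1/8*pi_2
with normalization: pi_0 + pi_1 + pi_2 = 1.

Using the first 2 balance equations plus normalization, the linear system A*pi = b is:
  [-5/8, 3/8, 5/8] . pi = 0
  [1/2, -5/8, 1/4] . pi = 0
  [1, 1, 1] . pi = 1

Solving yields:
  pi_0 = 31/74
  pi_1 = 15/37
  pi_2 = 13/74

Verification (pi * P):
  31/74*3/8 + 15/37*3/8 + 13/74*5/8 = 31/74 = pi_0  (ok)
  31/74*1/2 + 15/37*3/8 + 13/74*1/4 = 15/37 = pi_1  (ok)
  31/74*1/8 + 15/37*1/4 + 13/74*1/8 = 13/74 = pi_2  (ok)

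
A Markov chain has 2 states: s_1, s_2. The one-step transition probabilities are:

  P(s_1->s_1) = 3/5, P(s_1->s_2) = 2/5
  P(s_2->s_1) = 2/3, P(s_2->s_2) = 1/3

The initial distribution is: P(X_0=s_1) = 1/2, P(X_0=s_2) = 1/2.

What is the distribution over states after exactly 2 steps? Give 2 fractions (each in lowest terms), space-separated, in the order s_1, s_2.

Propagating the distribution step by step (d_{t+1} = d_t * P):
d_0 = (s_1=1/2, s_2=1/2)
  d_1[s_1] = 1/2*3/5 + 1/2*2/3 = 19/30
  d_1[s_2] = 1/2*2/5 + 1/2*1/3 = 11/30
d_1 = (s_1=19/30, s_2=11/30)
  d_2[s_1] = 19/30*3/5 + 11/30*2/3 = 281/450
  d_2[s_2] = 19/30*2/5 + 11/30*1/3 = 169/450
d_2 = (s_1=281/450, s_2=169/450)

Answer: 281/450 169/450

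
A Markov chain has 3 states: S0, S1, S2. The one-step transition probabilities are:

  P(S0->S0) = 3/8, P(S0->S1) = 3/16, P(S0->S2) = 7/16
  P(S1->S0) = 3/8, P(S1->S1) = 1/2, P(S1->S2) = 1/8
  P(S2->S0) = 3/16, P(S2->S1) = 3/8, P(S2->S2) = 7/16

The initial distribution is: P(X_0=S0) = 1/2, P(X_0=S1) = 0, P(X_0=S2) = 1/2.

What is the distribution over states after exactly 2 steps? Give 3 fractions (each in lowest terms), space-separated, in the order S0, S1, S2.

Answer: 75/256 183/512 179/512

Derivation:
Propagating the distribution step by step (d_{t+1} = d_t * P):
d_0 = (S0=1/2, S1=0, S2=1/2)
  d_1[S0] = 1/2*3/8 + 0*3/8 + 1/2*3/16 = 9/32
  d_1[S1] = 1/2*3/16 + 0*1/2 + 1/2*3/8 = 9/32
  d_1[S2] = 1/2*7/16 + 0*1/8 + 1/2*7/16 = 7/16
d_1 = (S0=9/32, S1=9/32, S2=7/16)
  d_2[S0] = 9/32*3/8 + 9/32*3/8 + 7/16*3/16 = 75/256
  d_2[S1] = 9/32*3/16 + 9/32*1/2 + 7/16*3/8 = 183/512
  d_2[S2] = 9/32*7/16 + 9/32*1/8 + 7/16*7/16 = 179/512
d_2 = (S0=75/256, S1=183/512, S2=179/512)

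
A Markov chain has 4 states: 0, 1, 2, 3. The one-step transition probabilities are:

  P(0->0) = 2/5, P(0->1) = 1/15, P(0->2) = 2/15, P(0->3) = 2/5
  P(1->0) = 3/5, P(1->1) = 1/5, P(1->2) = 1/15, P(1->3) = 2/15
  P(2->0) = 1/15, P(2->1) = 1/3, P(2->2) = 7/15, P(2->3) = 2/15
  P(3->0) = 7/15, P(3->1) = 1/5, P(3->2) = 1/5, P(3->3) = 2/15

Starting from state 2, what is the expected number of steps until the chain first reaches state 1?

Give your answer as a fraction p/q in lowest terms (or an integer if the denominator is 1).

Let h_i = expected steps to first reach 1 from state i.
Boundary: h_1 = 0.
First-step equations for the other states:
  h_0 = 1 + 2/5*h_0 + 1/15*h_1 + 2/15*h_2 + 2/5*h_3
  h_2 = 1 + 1/15*h_0 + 1/3*h_1 + 7/15*h_2 + 2/15*h_3
  h_3 = 1 + 7/15*h_0 + 1/5*h_1 + 1/5*h_2 + 2/15*h_3

Substituting h_1 = 0 and rearranging gives the linear system (I - Q) h = 1:
  [3/5, -2/15, -2/5] . (h_0, h_2, h_3) = 1
  [-1/15, 8/15, -2/15] . (h_0, h_2, h_3) = 1
  [-7/15, -1/5, 13/15] . (h_0, h_2, h_3) = 1

Solving yields:
  h_0 = 485/79
  h_2 = 315/79
  h_3 = 425/79

Starting state is 2, so the expected hitting time is h_2 = 315/79.

Answer: 315/79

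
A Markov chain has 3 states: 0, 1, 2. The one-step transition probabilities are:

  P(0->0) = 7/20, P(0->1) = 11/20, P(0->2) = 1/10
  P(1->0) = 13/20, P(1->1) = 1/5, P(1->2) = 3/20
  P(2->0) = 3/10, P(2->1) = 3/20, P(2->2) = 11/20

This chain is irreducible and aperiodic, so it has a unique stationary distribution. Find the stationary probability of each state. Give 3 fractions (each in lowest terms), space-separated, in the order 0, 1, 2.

The stationary distribution satisfies pi = pi * P, i.e.:
  pi_0 = 7/20*pi_0 + 13/20*pi_1 + 3/10*pi_2
  pi_1 = 11/20*pi_0 + 1/5*pi_1 + 3/20*pi_2
  pi_2 = 1/10*pi_0 + 3/20*pi_1 + 11/20*pi_2
with normalization: pi_0 + pi_1 + pi_2 = 1.

Using the first 2 balance equations plus normalization, the linear system A*pi = b is:
  [-13/20, 13/20, 3/10] . pi = 0
  [11/20, -4/5, 3/20] . pi = 0
  [1, 1, 1] . pi = 1

Solving yields:
  pi_0 = 27/61
  pi_1 = 21/61
  pi_2 = 13/61

Verification (pi * P):
  27/61*7/20 + 21/61*13/20 + 13/61*3/10 = 27/61 = pi_0  (ok)
  27/61*11/20 + 21/61*1/5 + 13/61*3/20 = 21/61 = pi_1  (ok)
  27/61*1/10 + 21/61*3/20 + 13/61*11/20 = 13/61 = pi_2  (ok)

Answer: 27/61 21/61 13/61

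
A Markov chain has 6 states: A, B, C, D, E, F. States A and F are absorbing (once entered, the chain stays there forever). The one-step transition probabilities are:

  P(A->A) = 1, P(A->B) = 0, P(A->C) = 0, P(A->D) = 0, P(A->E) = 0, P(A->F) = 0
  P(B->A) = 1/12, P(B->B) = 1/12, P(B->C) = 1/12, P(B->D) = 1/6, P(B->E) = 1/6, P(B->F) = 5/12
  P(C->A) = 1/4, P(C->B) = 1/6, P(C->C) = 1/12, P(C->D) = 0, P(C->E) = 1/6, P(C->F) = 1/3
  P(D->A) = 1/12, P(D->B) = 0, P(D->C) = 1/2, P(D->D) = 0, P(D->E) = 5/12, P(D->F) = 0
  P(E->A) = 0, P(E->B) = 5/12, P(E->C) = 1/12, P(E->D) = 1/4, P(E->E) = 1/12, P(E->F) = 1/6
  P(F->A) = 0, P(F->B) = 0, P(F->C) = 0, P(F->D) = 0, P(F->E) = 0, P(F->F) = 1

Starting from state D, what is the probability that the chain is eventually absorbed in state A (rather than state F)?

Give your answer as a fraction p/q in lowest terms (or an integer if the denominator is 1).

Answer: 3878/10749

Derivation:
Let a_i = P(absorbed in A | start in state i).
Boundary conditions: a_A = 1, a_F = 0.
For each transient state i, a_i = sum_j P(i->j) * a_j:
  a_B = 1/12*a_A + 1/12*a_B + 1/12*a_C + 1/6*a_D + 1/6*a_E + 5/12*a_F
  a_C = 1/4*a_A + 1/6*a_B + 1/12*a_C + 0*a_D + 1/6*a_E + 1/3*a_F
  a_D = 1/12*a_A + 0*a_B + 1/2*a_C + 0*a_D + 5/12*a_E + 0*a_F
  a_E = 0*a_A + 5/12*a_B + 1/12*a_C + 1/4*a_D + 1/12*a_E + 1/6*a_F

Substituting a_A = 1 and a_F = 0, rearrange to (I - Q) a = r where r[i] = P(i -> A):
  [11/12, -1/12, -1/6, -1/6] . (a_B, a_C, a_D, a_E) = 1/12
  [-1/6, 11/12, 0, -1/6] . (a_B, a_C, a_D, a_E) = 1/4
  [0, -1/2, 1, -5/12] . (a_B, a_C, a_D, a_E) = 1/12
  [-5/12, -1/12, -1/4, 11/12] . (a_B, a_C, a_D, a_E) = 0

Solving yields:
  a_B = 2494/10749
  a_C = 3847/10749
  a_D = 3878/10749
  a_E = 847/3583

Starting state is D, so the absorption probability is a_D = 3878/10749.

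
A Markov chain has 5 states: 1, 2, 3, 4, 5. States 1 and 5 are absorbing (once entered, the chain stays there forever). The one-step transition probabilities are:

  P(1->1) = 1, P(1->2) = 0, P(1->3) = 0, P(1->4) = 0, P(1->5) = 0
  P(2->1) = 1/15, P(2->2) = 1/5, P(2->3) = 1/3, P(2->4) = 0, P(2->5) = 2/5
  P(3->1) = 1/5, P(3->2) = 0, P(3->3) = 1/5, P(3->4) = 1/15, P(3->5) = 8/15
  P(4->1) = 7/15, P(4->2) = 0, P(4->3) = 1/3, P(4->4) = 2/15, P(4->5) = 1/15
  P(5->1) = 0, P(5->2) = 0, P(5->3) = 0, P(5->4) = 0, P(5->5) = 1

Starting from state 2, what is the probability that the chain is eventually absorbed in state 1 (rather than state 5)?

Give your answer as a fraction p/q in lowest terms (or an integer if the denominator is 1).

Answer: 127/604

Derivation:
Let a_i = P(absorbed in 1 | start in state i).
Boundary conditions: a_1 = 1, a_5 = 0.
For each transient state i, a_i = sum_j P(i->j) * a_j:
  a_2 = 1/15*a_1 + 1/5*a_2 + 1/3*a_3 + 0*a_4 + 2/5*a_5
  a_3 = 1/5*a_1 + 0*a_2 + 1/5*a_3 + 1/15*a_4 + 8/15*a_5
  a_4 = 7/15*a_1 + 0*a_2 + 1/3*a_3 + 2/15*a_4 + 1/15*a_5

Substituting a_1 = 1 and a_5 = 0, rearrange to (I - Q) a = r where r[i] = P(i -> 1):
  [4/5, -1/3, 0] . (a_2, a_3, a_4) = 1/15
  [0, 4/5, -1/15] . (a_2, a_3, a_4) = 1/5
  [0, -1/3, 13/15] . (a_2, a_3, a_4) = 7/15

Solving yields:
  a_2 = 127/604
  a_3 = 46/151
  a_4 = 99/151

Starting state is 2, so the absorption probability is a_2 = 127/604.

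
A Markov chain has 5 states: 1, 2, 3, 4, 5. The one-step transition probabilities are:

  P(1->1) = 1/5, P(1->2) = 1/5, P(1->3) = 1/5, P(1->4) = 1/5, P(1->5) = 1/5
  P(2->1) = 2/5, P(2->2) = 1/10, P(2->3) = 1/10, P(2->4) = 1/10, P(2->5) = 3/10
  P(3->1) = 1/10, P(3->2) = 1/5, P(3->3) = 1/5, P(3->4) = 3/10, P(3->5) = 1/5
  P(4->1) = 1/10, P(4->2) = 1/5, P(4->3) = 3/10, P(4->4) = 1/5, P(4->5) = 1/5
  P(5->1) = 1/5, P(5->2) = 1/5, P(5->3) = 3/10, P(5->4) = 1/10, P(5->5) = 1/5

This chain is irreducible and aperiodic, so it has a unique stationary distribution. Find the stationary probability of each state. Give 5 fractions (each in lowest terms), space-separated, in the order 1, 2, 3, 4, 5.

The stationary distribution satisfies pi = pi * P, i.e.:
  pi_1 = 1/5*pi_1 + 2/5*pi_2 + 1/10*pi_3 + 1/10*pi_4 + 1/5*pi_5
  pi_2 = 1/5*pi_1 + 1/10*pi_2 + 1/5*pi_3 + 1/5*pi_4 + 1/5*pi_5
  pi_3 = 1/5*pi_1 + 1/10*pi_2 + 1/5*pi_3 + 3/10*pi_4 + 3/10*pi_5
  pi_4 = 1/5*pi_1 + 1/10*pi_2 + 3/10*pi_3 + 1/5*pi_4 + 1/10*pi_5
  pi_5 = 1/5*pi_1 + 3/10*pi_2 + 1/5*pi_3 + 1/5*pi_4 + 1/5*pi_5
with normalization: pi_1 + pi_2 + pi_3 + pi_4 + pi_5 = 1.

Using the first 4 balance equations plus normalization, the linear system A*pi = b is:
  [-4/5, 2/5, 1/10, 1/10, 1/5] . pi = 0
  [1/5, -9/10, 1/5, 1/5, 1/5] . pi = 0
  [1/5, 1/10, -4/5, 3/10, 3/10] . pi = 0
  [1/5, 1/10, 3/10, -4/5, 1/10] . pi = 0
  [1, 1, 1, 1, 1] . pi = 1

Solving yields:
  pi_1 = 97/495
  pi_2 = 2/11
  pi_3 = 1208/5445
  pi_4 = 992/5445
  pi_5 = 12/55

Verification (pi * P):
  97/495*1/5 + 2/11*2/5 + 1208/5445*1/10 + 992/5445*1/10 + 12/55*1/5 = 97/495 = pi_1  (ok)
  97/495*1/5 + 2/11*1/10 + 1208/5445*1/5 + 992/5445*1/5 + 12/55*1/5 = 2/11 = pi_2  (ok)
  97/495*1/5 + 2/11*1/10 + 1208/5445*1/5 + 992/5445*3/10 + 12/55*3/10 = 1208/5445 = pi_3  (ok)
  97/495*1/5 + 2/11*1/10 + 1208/5445*3/10 + 992/5445*1/5 + 12/55*1/10 = 992/5445 = pi_4  (ok)
  97/495*1/5 + 2/11*3/10 + 1208/5445*1/5 + 992/5445*1/5 + 12/55*1/5 = 12/55 = pi_5  (ok)

Answer: 97/495 2/11 1208/5445 992/5445 12/55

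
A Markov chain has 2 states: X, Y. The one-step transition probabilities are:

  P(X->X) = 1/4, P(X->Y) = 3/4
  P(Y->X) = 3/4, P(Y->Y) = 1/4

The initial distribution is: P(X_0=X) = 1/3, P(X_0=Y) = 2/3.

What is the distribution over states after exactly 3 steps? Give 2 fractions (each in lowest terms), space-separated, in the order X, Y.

Answer: 25/48 23/48

Derivation:
Propagating the distribution step by step (d_{t+1} = d_t * P):
d_0 = (X=1/3, Y=2/3)
  d_1[X] = 1/3*1/4 + 2/3*3/4 = 7/12
  d_1[Y] = 1/3*3/4 + 2/3*1/4 = 5/12
d_1 = (X=7/12, Y=5/12)
  d_2[X] = 7/12*1/4 + 5/12*3/4 = 11/24
  d_2[Y] = 7/12*3/4 + 5/12*1/4 = 13/24
d_2 = (X=11/24, Y=13/24)
  d_3[X] = 11/24*1/4 + 13/24*3/4 = 25/48
  d_3[Y] = 11/24*3/4 + 13/24*1/4 = 23/48
d_3 = (X=25/48, Y=23/48)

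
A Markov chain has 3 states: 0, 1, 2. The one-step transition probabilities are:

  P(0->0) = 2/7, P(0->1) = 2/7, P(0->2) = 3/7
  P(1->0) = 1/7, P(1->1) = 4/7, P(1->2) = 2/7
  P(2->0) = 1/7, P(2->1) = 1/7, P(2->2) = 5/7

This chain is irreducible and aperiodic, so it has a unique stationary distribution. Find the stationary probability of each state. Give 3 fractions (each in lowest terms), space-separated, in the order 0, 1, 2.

The stationary distribution satisfies pi = pi * P, i.e.:
  pi_0 = 2/7*pi_0 + 1/7*pi_1 + 1/7*pi_2
  pi_1 = 2/7*pi_0 + 4/7*pi_1 + 1/7*pi_2
  pi_2 = 3/7*pi_0 + 2/7*pi_1 + 5/7*pi_2
with normalization: pi_0 + pi_1 + pi_2 = 1.

Using the first 2 balance equations plus normalization, the linear system A*pi = b is:
  [-5/7, 1/7, 1/7] . pi = 0
  [2/7, -3/7, 1/7] . pi = 0
  [1, 1, 1] . pi = 1

Solving yields:
  pi_0 = 1/6
  pi_1 = 7/24
  pi_2 = 13/24

Verification (pi * P):
  1/6*2/7 + 7/24*1/7 + 13/24*1/7 = 1/6 = pi_0  (ok)
  1/6*2/7 + 7/24*4/7 + 13/24*1/7 = 7/24 = pi_1  (ok)
  1/6*3/7 + 7/24*2/7 + 13/24*5/7 = 13/24 = pi_2  (ok)

Answer: 1/6 7/24 13/24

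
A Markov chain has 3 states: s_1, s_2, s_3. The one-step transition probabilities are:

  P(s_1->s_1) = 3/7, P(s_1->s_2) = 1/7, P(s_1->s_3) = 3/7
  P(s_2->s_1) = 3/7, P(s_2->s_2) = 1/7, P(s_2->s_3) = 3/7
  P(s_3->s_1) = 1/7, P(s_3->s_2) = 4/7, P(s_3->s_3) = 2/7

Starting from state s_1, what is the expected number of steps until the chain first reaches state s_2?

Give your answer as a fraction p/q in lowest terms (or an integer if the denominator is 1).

Let h_i = expected steps to first reach s_2 from state i.
Boundary: h_s_2 = 0.
First-step equations for the other states:
  h_s_1 = 1 + 3/7*h_s_1 + 1/7*h_s_2 + 3/7*h_s_3
  h_s_3 = 1 + 1/7*h_s_1 + 4/7*h_s_2 + 2/7*h_s_3

Substituting h_s_2 = 0 and rearranging gives the linear system (I - Q) h = 1:
  [4/7, -3/7] . (h_s_1, h_s_3) = 1
  [-1/7, 5/7] . (h_s_1, h_s_3) = 1

Solving yields:
  h_s_1 = 56/17
  h_s_3 = 35/17

Starting state is s_1, so the expected hitting time is h_s_1 = 56/17.

Answer: 56/17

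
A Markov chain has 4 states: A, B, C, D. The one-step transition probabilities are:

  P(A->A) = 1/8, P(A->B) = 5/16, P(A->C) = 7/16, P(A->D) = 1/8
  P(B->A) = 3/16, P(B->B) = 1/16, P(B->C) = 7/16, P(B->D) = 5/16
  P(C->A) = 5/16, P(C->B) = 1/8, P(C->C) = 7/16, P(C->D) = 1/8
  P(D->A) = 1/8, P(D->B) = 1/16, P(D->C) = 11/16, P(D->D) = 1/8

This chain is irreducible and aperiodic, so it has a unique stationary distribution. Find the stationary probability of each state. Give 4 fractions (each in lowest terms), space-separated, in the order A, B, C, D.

Answer: 1195/5348 198/1337 636/1337 817/5348

Derivation:
The stationary distribution satisfies pi = pi * P, i.e.:
  pi_A = 1/8*pi_A + 3/16*pi_B + 5/16*pi_C + 1/8*pi_D
  pi_B = 5/16*pi_A + 1/16*pi_B + 1/8*pi_C + 1/16*pi_D
  pi_C = 7/16*pi_A + 7/16*pi_B + 7/16*pi_C + 11/16*pi_D
  pi_D = 1/8*pi_A + 5/16*pi_B + 1/8*pi_C + 1/8*pi_D
with normalization: pi_A + pi_B + pi_C + pi_D = 1.

Using the first 3 balance equations plus normalization, the linear system A*pi = b is:
  [-7/8, 3/16, 5/16, 1/8] . pi = 0
  [5/16, -15/16, 1/8, 1/16] . pi = 0
  [7/16, 7/16, -9/16, 11/16] . pi = 0
  [1, 1, 1, 1] . pi = 1

Solving yields:
  pi_A = 1195/5348
  pi_B = 198/1337
  pi_C = 636/1337
  pi_D = 817/5348

Verification (pi * P):
  1195/5348*1/8 + 198/1337*3/16 + 636/1337*5/16 + 817/5348*1/8 = 1195/5348 = pi_A  (ok)
  1195/5348*5/16 + 198/1337*1/16 + 636/1337*1/8 + 817/5348*1/16 = 198/1337 = pi_B  (ok)
  1195/5348*7/16 + 198/1337*7/16 + 636/1337*7/16 + 817/5348*11/16 = 636/1337 = pi_C  (ok)
  1195/5348*1/8 + 198/1337*5/16 + 636/1337*1/8 + 817/5348*1/8 = 817/5348 = pi_D  (ok)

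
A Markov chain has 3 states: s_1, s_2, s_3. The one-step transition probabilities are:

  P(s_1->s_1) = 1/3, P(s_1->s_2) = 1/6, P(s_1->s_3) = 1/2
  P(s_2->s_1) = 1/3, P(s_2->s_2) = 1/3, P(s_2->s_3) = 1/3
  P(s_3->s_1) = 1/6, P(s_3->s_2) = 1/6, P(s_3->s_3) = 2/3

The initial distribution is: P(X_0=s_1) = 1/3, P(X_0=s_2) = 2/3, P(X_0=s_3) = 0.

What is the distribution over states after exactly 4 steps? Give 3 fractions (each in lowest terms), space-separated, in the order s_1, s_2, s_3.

Answer: 313/1296 779/3888 1085/1944

Derivation:
Propagating the distribution step by step (d_{t+1} = d_t * P):
d_0 = (s_1=1/3, s_2=2/3, s_3=0)
  d_1[s_1] = 1/3*1/3 + 2/3*1/3 + 0*1/6 = 1/3
  d_1[s_2] = 1/3*1/6 + 2/3*1/3 + 0*1/6 = 5/18
  d_1[s_3] = 1/3*1/2 + 2/3*1/3 + 0*2/3 = 7/18
d_1 = (s_1=1/3, s_2=5/18, s_3=7/18)
  d_2[s_1] = 1/3*1/3 + 5/18*1/3 + 7/18*1/6 = 29/108
  d_2[s_2] = 1/3*1/6 + 5/18*1/3 + 7/18*1/6 = 23/108
  d_2[s_3] = 1/3*1/2 + 5/18*1/3 + 7/18*2/3 = 14/27
d_2 = (s_1=29/108, s_2=23/108, s_3=14/27)
  d_3[s_1] = 29/108*1/3 + 23/108*1/3 + 14/27*1/6 = 20/81
  d_3[s_2] = 29/108*1/6 + 23/108*1/3 + 14/27*1/6 = 131/648
  d_3[s_3] = 29/108*1/2 + 23/108*1/3 + 14/27*2/3 = 119/216
d_3 = (s_1=20/81, s_2=131/648, s_3=119/216)
  d_4[s_1] = 20/81*1/3 + 131/648*1/3 + 119/216*1/6 = 313/1296
  d_4[s_2] = 20/81*1/6 + 131/648*1/3 + 119/216*1/6 = 779/3888
  d_4[s_3] = 20/81*1/2 + 131/648*1/3 + 119/216*2/3 = 1085/1944
d_4 = (s_1=313/1296, s_2=779/3888, s_3=1085/1944)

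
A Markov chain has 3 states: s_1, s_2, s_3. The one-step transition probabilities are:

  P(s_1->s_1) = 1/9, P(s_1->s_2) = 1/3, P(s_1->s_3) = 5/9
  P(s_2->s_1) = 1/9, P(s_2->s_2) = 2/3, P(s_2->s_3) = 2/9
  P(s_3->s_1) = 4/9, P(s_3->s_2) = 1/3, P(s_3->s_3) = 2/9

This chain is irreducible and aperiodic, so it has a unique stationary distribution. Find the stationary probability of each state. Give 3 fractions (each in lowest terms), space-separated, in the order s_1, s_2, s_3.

Answer: 5/24 1/2 7/24

Derivation:
The stationary distribution satisfies pi = pi * P, i.e.:
  pi_s_1 = 1/9*pi_s_1 + 1/9*pi_s_2 + 4/9*pi_s_3
  pi_s_2 = 1/3*pi_s_1 + 2/3*pi_s_2 + 1/3*pi_s_3
  pi_s_3 = 5/9*pi_s_1 + 2/9*pi_s_2 + 2/9*pi_s_3
with normalization: pi_s_1 + pi_s_2 + pi_s_3 = 1.

Using the first 2 balance equations plus normalization, the linear system A*pi = b is:
  [-8/9, 1/9, 4/9] . pi = 0
  [1/3, -1/3, 1/3] . pi = 0
  [1, 1, 1] . pi = 1

Solving yields:
  pi_s_1 = 5/24
  pi_s_2 = 1/2
  pi_s_3 = 7/24

Verification (pi * P):
  5/24*1/9 + 1/2*1/9 + 7/24*4/9 = 5/24 = pi_s_1  (ok)
  5/24*1/3 + 1/2*2/3 + 7/24*1/3 = 1/2 = pi_s_2  (ok)
  5/24*5/9 + 1/2*2/9 + 7/24*2/9 = 7/24 = pi_s_3  (ok)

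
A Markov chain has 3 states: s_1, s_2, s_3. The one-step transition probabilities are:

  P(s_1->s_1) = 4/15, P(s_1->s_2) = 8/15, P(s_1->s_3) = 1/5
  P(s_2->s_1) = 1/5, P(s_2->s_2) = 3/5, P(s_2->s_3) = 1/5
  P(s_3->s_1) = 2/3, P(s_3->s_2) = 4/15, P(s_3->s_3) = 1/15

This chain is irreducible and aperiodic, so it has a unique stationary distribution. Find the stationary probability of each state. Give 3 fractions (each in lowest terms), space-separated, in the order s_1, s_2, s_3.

The stationary distribution satisfies pi = pi * P, i.e.:
  pi_s_1 = 4/15*pi_s_1 + 1/5*pi_s_2 + 2/3*pi_s_3
  pi_s_2 = 8/15*pi_s_1 + 3/5*pi_s_2 + 4/15*pi_s_3
  pi_s_3 = 1/5*pi_s_1 + 1/5*pi_s_2 + 1/15*pi_s_3
with normalization: pi_s_1 + pi_s_2 + pi_s_3 = 1.

Using the first 2 balance equations plus normalization, the linear system A*pi = b is:
  [-11/15, 1/5, 2/3] . pi = 0
  [8/15, -2/5, 4/15] . pi = 0
  [1, 1, 1] . pi = 1

Solving yields:
  pi_s_1 = 36/119
  pi_s_2 = 62/119
  pi_s_3 = 3/17

Verification (pi * P):
  36/119*4/15 + 62/119*1/5 + 3/17*2/3 = 36/119 = pi_s_1  (ok)
  36/119*8/15 + 62/119*3/5 + 3/17*4/15 = 62/119 = pi_s_2  (ok)
  36/119*1/5 + 62/119*1/5 + 3/17*1/15 = 3/17 = pi_s_3  (ok)

Answer: 36/119 62/119 3/17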